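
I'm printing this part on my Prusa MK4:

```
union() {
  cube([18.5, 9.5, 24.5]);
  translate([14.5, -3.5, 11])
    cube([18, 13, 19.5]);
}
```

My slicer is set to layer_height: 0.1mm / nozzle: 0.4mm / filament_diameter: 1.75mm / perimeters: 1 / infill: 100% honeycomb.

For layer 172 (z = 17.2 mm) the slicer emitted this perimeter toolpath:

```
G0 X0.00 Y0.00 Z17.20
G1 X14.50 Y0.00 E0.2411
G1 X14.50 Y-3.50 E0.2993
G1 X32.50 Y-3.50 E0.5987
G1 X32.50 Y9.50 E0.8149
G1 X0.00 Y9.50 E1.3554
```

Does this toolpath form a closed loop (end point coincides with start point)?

no

Start point (G0): (0.00, 0.00). End point (last G1): the path does not return to the start — open.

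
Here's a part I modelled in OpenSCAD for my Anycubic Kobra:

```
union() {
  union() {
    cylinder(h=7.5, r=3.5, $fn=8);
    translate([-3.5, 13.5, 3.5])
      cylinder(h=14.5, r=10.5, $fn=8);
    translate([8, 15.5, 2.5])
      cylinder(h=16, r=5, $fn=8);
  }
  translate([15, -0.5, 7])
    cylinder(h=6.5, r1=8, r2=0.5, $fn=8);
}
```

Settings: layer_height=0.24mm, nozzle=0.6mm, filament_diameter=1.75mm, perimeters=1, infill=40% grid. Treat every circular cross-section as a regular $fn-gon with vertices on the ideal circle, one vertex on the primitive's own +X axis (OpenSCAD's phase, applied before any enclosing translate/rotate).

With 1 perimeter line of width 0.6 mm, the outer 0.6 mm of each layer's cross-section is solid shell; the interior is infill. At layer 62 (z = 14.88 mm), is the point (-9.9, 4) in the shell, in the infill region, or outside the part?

At z = 14.88 mm: the cylinder is not intersected at this z (z outside [0, 7.5]); the cylinder at (-3.5, 13.5): section is a regular 8-gon, circumradius r=10.5; the r=5 cylinder at (8, 15.5) contributes a regular 8-gon of circumradius 5; Merging all regions: the regions partially overlap (shared area 16.92 mm²), so overlapping operands fuse into one piece — 1 connected region; the cone at (15, -0.5) is not intersected at this z (z outside [7, 13.5]); Combining (union): only that combined region is present, so the union is just that shape — 1 connected region. Overall, the cross-section is a single solid region. The nearest boundary edge runs (-3.50, 3.00)→(-10.92, 6.08); distance from the point to it = 1.53 mm. The point is not inside any of the regions above, so it lies outside the cross-section (1.53 mm from the nearest boundary).

outside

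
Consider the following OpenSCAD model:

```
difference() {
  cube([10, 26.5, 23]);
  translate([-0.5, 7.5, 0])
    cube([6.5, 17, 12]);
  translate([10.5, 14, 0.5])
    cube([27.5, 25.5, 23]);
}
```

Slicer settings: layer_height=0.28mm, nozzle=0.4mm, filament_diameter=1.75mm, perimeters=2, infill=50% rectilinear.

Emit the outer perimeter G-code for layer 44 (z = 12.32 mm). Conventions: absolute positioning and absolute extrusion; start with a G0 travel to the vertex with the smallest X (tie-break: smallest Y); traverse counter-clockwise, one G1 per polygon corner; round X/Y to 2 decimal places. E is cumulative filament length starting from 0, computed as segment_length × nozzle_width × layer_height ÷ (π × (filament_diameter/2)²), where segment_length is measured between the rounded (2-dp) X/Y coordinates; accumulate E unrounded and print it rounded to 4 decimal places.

At z = 12.32 mm: the cube is present — its section is the full 10×26.5 rectangle; the cube at (-0.5, 7.5) is absent (z outside [0, 12]); the cube at (10.5, 14) (footprint 27.5×25.5) is included at this height; After the difference (first − rest): starting from the 10×26.5 cube, the 27.5×25.5 cube at (10.5, 14) misses the remaining region (no effect) — 1 connected region. The outline is a single polygon with 4 vertices. Extrusion per mm of travel: 0.4 × 0.28 / (π × 0.875²) = 0.046564. Accumulating E over each segment gives final E = 3.3992.

G0 X0.00 Y0.00 Z12.32
G1 X10.00 Y0.00 E0.4656
G1 X10.00 Y26.50 E1.6996
G1 X0.00 Y26.50 E2.1652
G1 X0.00 Y0.00 E3.3992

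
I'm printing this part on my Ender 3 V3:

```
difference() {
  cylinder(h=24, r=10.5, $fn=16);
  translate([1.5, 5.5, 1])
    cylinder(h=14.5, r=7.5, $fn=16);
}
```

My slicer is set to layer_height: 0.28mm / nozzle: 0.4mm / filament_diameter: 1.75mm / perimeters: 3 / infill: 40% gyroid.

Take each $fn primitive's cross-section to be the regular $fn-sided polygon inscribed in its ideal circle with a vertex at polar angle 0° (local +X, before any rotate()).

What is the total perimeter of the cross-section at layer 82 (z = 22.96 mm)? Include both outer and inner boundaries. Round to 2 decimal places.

65.55 mm

At z = 22.96 mm: the cylinder: section is a regular 16-gon, circumradius r=10.5 (perimeter = 2·16·10.500·sin(180°/16) = 65.55 mm); the cylinder at (1.5, 5.5) does not reach this height (z outside [1, 15.5]); Subtracting the remaining from the first: none of the subtracted shapes is present at this height, so the r=10.5 cylinder is unchanged — boundary = 65.55 mm. Overall, the cross-section is a single solid region. Total boundary length (outer) = 65.55 mm.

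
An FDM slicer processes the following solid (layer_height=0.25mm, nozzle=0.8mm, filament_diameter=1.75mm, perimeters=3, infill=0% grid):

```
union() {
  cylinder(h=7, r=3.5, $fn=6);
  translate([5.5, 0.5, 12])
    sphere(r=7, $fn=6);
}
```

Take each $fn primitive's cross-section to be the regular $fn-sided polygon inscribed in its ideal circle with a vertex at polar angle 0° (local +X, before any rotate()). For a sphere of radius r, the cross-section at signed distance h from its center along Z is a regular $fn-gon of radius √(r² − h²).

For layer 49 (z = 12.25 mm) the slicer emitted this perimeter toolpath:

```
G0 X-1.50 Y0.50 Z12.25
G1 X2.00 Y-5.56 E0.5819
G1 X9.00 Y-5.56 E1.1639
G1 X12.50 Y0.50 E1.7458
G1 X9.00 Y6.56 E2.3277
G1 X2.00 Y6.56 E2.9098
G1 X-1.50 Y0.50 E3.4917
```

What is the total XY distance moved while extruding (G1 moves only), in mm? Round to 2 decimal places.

41.99 mm

Sum the Euclidean lengths of each G1 segment: total = 41.99 mm.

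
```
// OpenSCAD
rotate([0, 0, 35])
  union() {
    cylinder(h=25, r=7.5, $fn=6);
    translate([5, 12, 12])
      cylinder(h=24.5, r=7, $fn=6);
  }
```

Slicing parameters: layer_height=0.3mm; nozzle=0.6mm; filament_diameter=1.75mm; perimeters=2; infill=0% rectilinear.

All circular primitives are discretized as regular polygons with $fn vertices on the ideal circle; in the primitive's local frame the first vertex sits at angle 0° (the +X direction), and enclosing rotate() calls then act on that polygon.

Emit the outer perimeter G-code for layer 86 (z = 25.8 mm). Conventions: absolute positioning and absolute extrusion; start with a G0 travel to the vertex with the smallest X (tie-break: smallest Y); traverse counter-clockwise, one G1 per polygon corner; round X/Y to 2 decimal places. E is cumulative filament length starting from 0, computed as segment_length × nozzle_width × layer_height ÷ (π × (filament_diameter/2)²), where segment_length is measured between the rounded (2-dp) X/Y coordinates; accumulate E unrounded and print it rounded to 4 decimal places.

G0 X-9.13 Y15.66 Z25.80
G1 X-8.52 Y8.68 E0.5243
G1 X-2.18 Y5.72 E1.0480
G1 X3.56 Y9.74 E1.5724
G1 X2.95 Y16.71 E2.0960
G1 X-3.40 Y19.67 E2.6203
G1 X-9.13 Y15.66 E3.1437

At z = 25.8 mm: the cylinder does not reach this height (z outside [0, 25]); the r=7 cylinder at (5, 12) contributes a regular 6-gon of circumradius 7; Combining (union): only the r=7 cylinder at (5, 12) is present, so the union is just that shape — 1 connected region; (whole slice rotated 35° about Z — lengths, areas and connectivity unchanged). The outline is a single polygon with 6 vertices. Extrusion per mm of travel: 0.6 × 0.3 / (π × 0.875²) = 0.074835. Accumulating E over each segment gives final E = 3.1437.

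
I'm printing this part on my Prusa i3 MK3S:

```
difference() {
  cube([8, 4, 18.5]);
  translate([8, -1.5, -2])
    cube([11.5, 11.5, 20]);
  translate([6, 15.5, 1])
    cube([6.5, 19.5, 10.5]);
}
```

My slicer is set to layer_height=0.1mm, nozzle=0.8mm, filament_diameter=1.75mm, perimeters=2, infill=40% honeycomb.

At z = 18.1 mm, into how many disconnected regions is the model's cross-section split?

1

At z = 18.1 mm: the 8×4 cube contributes its full rectangle; the cube at (8, -1.5) is absent (z outside [-2, 18]); the cube at (6, 15.5) is absent (z outside [1, 11.5]); Subtracting the remaining from the first: none of the subtracted shapes is present at this height, so the 8×4 cube is unchanged — 1 connected region. The result has 1 disconnected region.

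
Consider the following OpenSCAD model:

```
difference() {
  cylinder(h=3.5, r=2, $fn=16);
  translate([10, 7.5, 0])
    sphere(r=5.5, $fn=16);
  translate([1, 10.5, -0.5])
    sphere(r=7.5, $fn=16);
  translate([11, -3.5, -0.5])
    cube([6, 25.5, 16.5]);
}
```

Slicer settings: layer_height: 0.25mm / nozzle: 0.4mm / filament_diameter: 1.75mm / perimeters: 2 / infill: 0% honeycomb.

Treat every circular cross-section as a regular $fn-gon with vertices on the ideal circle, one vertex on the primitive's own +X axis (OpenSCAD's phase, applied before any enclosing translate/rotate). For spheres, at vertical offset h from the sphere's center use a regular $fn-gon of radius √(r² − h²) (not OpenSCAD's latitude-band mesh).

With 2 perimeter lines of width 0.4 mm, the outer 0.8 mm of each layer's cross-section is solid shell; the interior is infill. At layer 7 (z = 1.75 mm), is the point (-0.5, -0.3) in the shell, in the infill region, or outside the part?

infill

At z = 1.75 mm: the r=2 cylinder gives a regular 16-gon of circumradius 2 (constant along its height); the r=5.5 sphere at (10, 7.5) slices to a regular 16-gon of circumradius 5.214 (√(r²−h²) with h=1.75 from center); the r=7.5 sphere at (1, 10.5) slices to a regular 16-gon of circumradius 7.155 (√(r²−h²) with h=2.25 from center); the cube at (11, -3.5) is present — its section is the full 6×25.5 rectangle; After the difference (first − rest): starting from the r=2 cylinder, the r=5.5 sphere at (10, 7.5) misses the remaining region (no effect); the r=7.5 sphere at (1, 10.5) misses the remaining region (no effect); the 6×25.5 cube at (11, -3.5) misses the remaining region (no effect) — 1 connected region. Overall, the cross-section is a single solid region. The nearest boundary edge runs (-1.41, -1.41)→(-1.85, -0.77); distance from the point to it = 1.38 mm. The point is inside the cross-section and 1.38 mm from the nearest boundary — more than the 0.8 mm shell width (2 × 0.4), so it's in the infill interior.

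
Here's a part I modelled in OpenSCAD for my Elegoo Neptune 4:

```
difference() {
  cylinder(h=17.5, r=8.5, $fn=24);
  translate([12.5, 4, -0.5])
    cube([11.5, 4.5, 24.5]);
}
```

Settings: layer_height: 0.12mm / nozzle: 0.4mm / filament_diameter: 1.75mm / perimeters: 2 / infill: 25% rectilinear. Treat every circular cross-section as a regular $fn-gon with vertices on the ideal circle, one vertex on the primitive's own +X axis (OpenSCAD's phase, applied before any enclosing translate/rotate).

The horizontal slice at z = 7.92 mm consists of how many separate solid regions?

1

At z = 7.92 mm: the r=8.5 cylinder contributes a regular 24-gon of circumradius 8.5; the cube at (12.5, 4) is present — its section is the full 11.5×4.5 rectangle; Subtracting the remaining from the first: starting from the r=8.5 cylinder, the 11.5×4.5 cube at (12.5, 4) misses the remaining region (no effect) — 1 connected region. The result has 1 disconnected region.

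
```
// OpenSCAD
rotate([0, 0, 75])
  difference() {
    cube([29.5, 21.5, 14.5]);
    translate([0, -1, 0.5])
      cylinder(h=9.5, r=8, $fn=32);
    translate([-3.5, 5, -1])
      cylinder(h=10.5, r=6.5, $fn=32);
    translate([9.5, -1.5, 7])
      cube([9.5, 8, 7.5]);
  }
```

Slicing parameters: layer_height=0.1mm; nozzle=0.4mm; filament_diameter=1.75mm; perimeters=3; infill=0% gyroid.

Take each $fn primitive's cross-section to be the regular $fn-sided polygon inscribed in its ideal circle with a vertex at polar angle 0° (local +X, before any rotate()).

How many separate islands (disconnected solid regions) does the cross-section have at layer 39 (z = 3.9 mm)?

1

At z = 3.9 mm: the cube (footprint 29.5×21.5) is included at this height; the r=8 cylinder at (0, -1) contributes a regular 32-gon of circumradius 8; the cylinder at (-3.5, 5): section is a regular 32-gon, circumradius r=6.5; the cube at (9.5, -1.5) is absent (z outside [7, 14.5]); Taking the first minus the rest: starting from the 29.5×21.5 cube, the r=8 cylinder at (0, -1) partially overlaps it — only the 41.99 mm² overlap (of its 199.77 mm²) is removed, clipping the outline; the r=6.5 cylinder at (-3.5, 5) partially overlaps it — only the 6.21 mm² overlap (of its 131.88 mm²) is removed, clipping the outline — 1 connected region; (whole slice rotated 75° about Z — lengths, areas and connectivity unchanged). Overall, the cross-section is a single solid region. Island count = 1.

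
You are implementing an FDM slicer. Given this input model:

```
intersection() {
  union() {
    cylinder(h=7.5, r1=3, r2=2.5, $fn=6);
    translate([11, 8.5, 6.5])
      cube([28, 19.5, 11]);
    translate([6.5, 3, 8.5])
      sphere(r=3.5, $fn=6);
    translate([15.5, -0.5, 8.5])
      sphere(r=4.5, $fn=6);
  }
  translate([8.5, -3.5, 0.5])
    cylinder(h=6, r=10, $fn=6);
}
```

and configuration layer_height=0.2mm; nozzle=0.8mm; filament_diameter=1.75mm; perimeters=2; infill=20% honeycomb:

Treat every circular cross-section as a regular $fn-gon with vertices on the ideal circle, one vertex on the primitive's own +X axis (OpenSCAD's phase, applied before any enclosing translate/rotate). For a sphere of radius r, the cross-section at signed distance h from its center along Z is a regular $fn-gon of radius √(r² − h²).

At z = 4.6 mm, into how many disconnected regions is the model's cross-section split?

2

At z = 4.6 mm: the cone (r1=3→r2=2.5) has section circumradius 2.693 here — a regular 6-gon; the cube at (11, 8.5) does not reach this height (z outside [6.5, 17.5]); the sphere at (6.5, 3) is absent (|z−center|=3.900 > r=3.5); the sphere at (15.5, -0.5): section is a regular 6-gon, circumradius = √(r²−h²) = √(4.5²−3.9²) = 2.245; Taking the union: the 2 present regions are separate (no shared area or edge), so areas and boundary lengths simply add and each stays a separate island — 2 connected regions; the r=10 cylinder at (8.5, -3.5) contributes a regular 6-gon of circumradius 10; Taking the intersection: the r=10 cylinder at (8.5, -3.5) partially overlaps the result so far; clipping to the common part keeps 17.89 mm² — 2 connected regions. The result has 2 disconnected regions.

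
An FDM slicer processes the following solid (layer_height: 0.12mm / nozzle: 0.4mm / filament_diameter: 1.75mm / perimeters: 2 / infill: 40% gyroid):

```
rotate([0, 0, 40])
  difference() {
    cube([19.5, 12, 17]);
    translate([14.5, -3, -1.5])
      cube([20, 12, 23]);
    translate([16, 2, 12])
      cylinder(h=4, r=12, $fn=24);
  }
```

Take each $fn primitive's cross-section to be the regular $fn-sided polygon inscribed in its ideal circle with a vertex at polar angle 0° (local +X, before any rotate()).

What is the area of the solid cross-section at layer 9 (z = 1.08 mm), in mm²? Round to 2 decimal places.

189.00 mm²

At z = 1.08 mm: the cube is present — its section is the full 19.5×12 rectangle (area 234.00 mm²); the 20×12 cube at (14.5, -3) contributes its full rectangle (area 240.00 mm²); the cylinder at (16, 2) is not intersected at this z (z outside [12, 16]); Subtracting the remaining from the first: starting from the 19.5×12 cube (234.00 mm²), the 20×12 cube at (14.5, -3) partially overlaps it — only the 45.00 mm² overlap (of its 240.00 mm²) is removed, clipping the outline — area = 189.00 mm²; (rotated 40° about Z; rotation is an isometry so areas/perimeters/island counts are preserved). Overall, the cross-section is a single solid region. Net area = 189.00 mm².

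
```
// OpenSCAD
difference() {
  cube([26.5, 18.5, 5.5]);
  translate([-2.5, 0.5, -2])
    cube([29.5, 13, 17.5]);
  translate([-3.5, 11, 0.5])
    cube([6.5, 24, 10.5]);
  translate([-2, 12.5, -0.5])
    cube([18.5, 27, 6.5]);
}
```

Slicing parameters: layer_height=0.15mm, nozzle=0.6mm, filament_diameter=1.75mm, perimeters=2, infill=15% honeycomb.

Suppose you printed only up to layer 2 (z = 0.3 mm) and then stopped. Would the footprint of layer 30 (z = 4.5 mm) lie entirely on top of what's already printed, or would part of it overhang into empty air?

entirely on top

Compare the two slices. At z = 0.3: the 26.5×18.5 cube contributes its full rectangle (area 490.25 mm²); the cube at (-2.5, 0.5) (footprint 29.5×13) is included at this height (area 383.50 mm²); the cube at (-3.5, 11) is not intersected at this z (z outside [0.5, 11]); the cube at (-2, 12.5) (footprint 18.5×27) is included at this height (area 499.50 mm²); Taking the first minus the rest: starting from the 26.5×18.5 cube (490.25 mm²), the 29.5×13 cube at (-2.5, 0.5) partially overlaps it — only the 344.50 mm² overlap (of its 383.50 mm²) is removed, clipping the outline; the 18.5×27 cube at (-2, 12.5) partially overlaps it — only the 82.50 mm² overlap (of its 499.50 mm²) is removed, clipping the outline — area = 63.25 mm². At z = 4.5: the cube is present — its section is the full 26.5×18.5 rectangle (area 490.25 mm²); the cube at (-2.5, 0.5) (footprint 29.5×13) is included at this height (area 383.50 mm²); the cube at (-3.5, 11) is present — its section is the full 6.5×24 rectangle (area 156.00 mm²); the cube at (-2, 12.5) is present — its section is the full 18.5×27 rectangle (area 499.50 mm²); Taking the first minus the rest: starting from the 26.5×18.5 cube (490.25 mm²), the 29.5×13 cube at (-2.5, 0.5) partially overlaps it — only the 344.50 mm² overlap (of its 383.50 mm²) is removed, clipping the outline; the 6.5×24 cube at (-3.5, 11) partially overlaps it — only the 15.00 mm² overlap (of its 156.00 mm²) is removed, clipping the outline; the 18.5×27 cube at (-2, 12.5) partially overlaps it — only the 67.50 mm² overlap (of its 499.50 mm²) is removed, clipping the outline — area = 63.25 mm². Checking containment: the cross-section at z = 4.5 is a subset of the cross-section at z = 0.3.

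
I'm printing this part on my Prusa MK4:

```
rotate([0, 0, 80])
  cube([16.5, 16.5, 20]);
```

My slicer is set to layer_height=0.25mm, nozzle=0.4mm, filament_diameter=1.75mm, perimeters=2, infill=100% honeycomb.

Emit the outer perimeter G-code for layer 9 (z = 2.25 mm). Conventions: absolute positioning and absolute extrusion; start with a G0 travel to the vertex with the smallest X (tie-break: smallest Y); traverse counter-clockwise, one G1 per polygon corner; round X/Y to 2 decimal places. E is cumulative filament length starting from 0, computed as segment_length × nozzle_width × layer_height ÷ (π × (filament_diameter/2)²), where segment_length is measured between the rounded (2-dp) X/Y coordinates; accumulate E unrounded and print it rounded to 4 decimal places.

At z = 2.25 mm: the cube (footprint 16.5×16.5) is included at this height; (rotated 80° about Z; rotation is an isometry so areas/perimeters/island counts are preserved). The outline is a single polygon with 4 vertices. Extrusion per mm of travel: 0.4 × 0.25 / (π × 0.875²) = 0.041575. Accumulating E over each segment gives final E = 2.7437.

G0 X-16.25 Y2.87 Z2.25
G1 X0.00 Y0.00 E0.6861
G1 X2.87 Y16.25 E1.3721
G1 X-13.38 Y19.11 E2.0581
G1 X-16.25 Y2.87 E2.7437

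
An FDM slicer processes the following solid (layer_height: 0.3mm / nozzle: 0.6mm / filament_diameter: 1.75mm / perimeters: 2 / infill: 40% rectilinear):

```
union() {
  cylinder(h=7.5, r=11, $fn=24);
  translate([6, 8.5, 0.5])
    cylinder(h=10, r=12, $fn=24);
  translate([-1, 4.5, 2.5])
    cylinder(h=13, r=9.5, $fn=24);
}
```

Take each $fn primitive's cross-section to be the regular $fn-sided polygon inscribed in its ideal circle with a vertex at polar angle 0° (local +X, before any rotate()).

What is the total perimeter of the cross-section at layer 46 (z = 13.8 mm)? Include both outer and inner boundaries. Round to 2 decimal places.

59.52 mm

At z = 13.8 mm: the cylinder does not reach this height (z outside [0, 7.5]); the cylinder at (6, 8.5) is absent (z outside [0.5, 10.5]); the r=9.5 cylinder at (-1, 4.5) gives a regular 24-gon of circumradius 9.5 (constant along its height) (perimeter = 2·24·9.500·sin(180°/24) = 59.52 mm); Combining (union): only the r=9.5 cylinder at (-1, 4.5) is present, so the union is just that shape — boundary = 59.52 mm. Overall, the cross-section is a single solid region. Total boundary length (outer) = 59.52 mm.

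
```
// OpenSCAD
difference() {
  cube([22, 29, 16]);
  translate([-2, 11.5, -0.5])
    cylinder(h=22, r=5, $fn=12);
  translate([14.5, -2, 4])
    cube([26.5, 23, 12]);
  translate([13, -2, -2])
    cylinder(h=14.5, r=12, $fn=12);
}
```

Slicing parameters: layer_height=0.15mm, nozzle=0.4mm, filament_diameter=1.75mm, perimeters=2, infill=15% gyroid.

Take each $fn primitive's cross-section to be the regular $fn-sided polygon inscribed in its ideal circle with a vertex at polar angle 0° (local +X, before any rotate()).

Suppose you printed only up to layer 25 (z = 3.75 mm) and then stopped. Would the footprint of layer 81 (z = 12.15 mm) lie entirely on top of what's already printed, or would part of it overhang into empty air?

Compare the two slices. At z = 3.75: the 22×29 cube contributes its full rectangle (area 638.00 mm²); the r=5 cylinder at (-2, 11.5) contributes a regular 12-gon of circumradius 5 (area = (12/2)·5.000²·sin(360°/12) = 75.00 mm²); the cube at (14.5, -2) is not intersected at this z (z outside [4, 16]); the r=12 cylinder at (13, -2) contributes a regular 12-gon of circumradius 12 (area = (12/2)·12.000²·sin(360°/12) = 432.00 mm²); Subtracting the remaining from the first: starting from the 22×29 cube (638.00 mm²), the r=5 cylinder at (-2, 11.5) partially overlaps it — only the 18.57 mm² overlap (of its 75.00 mm²) is removed, clipping the outline; the r=12 cylinder at (13, -2) partially overlaps it — only the 160.39 mm² overlap (of its 432.00 mm²) is removed, clipping the outline — area = 459.04 mm². At z = 12.15: the cube is present — its section is the full 22×29 rectangle (area 638.00 mm²); the cylinder at (-2, 11.5): section is a regular 12-gon, circumradius r=5 (area = (12/2)·5.000²·sin(360°/12) = 75.00 mm²); the cube at (14.5, -2) (footprint 26.5×23) is included at this height (area 609.50 mm²); the r=12 cylinder at (13, -2) contributes a regular 12-gon of circumradius 12 (area = (12/2)·12.000²·sin(360°/12) = 432.00 mm²); After the difference (first − rest): starting from the 22×29 cube (638.00 mm²), the r=5 cylinder at (-2, 11.5) partially overlaps it — only the 18.57 mm² overlap (of its 75.00 mm²) is removed, clipping the outline; the 26.5×23 cube at (14.5, -2) partially overlaps it — only the 157.50 mm² overlap (of its 609.50 mm²) is removed, clipping the outline; the r=12 cylinder at (13, -2) partially overlaps it — only the 99.23 mm² overlap (of its 432.00 mm²) is removed, clipping the outline — area = 362.69 mm². Checking containment: the cross-section at z = 12.15 is a subset of the cross-section at z = 3.75.

entirely on top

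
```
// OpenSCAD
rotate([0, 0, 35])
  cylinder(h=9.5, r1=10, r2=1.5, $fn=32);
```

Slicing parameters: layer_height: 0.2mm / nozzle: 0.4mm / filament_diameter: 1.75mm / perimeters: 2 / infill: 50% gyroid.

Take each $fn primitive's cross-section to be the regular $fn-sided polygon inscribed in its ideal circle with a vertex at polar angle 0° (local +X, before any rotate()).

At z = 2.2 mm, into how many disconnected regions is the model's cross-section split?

1

At z = 2.2 mm: the cone (r1=10→r2=1.5) has section circumradius 8.032 here — a regular 32-gon; (rotated 35° about Z; rotation is an isometry so areas/perimeters/island counts are preserved). The result has 1 disconnected region.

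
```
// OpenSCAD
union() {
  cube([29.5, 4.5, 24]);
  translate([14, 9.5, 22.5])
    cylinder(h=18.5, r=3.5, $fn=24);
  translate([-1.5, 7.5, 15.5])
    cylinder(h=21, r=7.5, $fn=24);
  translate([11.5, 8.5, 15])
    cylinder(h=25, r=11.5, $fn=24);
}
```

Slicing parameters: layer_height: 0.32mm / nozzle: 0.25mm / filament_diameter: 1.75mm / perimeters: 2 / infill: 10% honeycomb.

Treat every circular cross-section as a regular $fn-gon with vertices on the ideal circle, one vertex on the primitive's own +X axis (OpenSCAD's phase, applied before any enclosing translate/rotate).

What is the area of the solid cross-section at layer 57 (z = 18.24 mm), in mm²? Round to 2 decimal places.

573.01 mm²

At z = 18.24 mm: the 29.5×4.5 cube contributes its full rectangle (area 132.75 mm²); the cylinder at (14, 9.5) is not intersected at this z (z outside [22.5, 41]); the cylinder at (-1.5, 7.5): section is a regular 24-gon, circumradius r=7.5 (area = (24/2)·7.500²·sin(360°/24) = 174.70 mm²); the r=11.5 cylinder at (11.5, 8.5) contributes a regular 24-gon of circumradius 11.5 (area = (24/2)·11.500²·sin(360°/24) = 410.75 mm²); Taking the union: the regions partially overlap — summed areas 718.20 mm² minus the doubly-counted overlap 145.19 mm² gives 573.01 mm² — area = 573.01 mm². Overall, the cross-section is a single solid region. Net area = 573.01 mm².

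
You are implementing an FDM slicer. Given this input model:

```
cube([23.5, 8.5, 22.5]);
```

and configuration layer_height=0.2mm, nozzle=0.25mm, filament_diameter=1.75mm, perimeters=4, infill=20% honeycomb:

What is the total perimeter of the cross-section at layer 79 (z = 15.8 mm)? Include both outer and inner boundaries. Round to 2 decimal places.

At z = 15.8 mm: the 23.5×8.5 cube contributes its full rectangle (perimeter 64.00 mm). Overall, the cross-section is a single solid region. Total boundary length (outer) = 64.00 mm.

64.00 mm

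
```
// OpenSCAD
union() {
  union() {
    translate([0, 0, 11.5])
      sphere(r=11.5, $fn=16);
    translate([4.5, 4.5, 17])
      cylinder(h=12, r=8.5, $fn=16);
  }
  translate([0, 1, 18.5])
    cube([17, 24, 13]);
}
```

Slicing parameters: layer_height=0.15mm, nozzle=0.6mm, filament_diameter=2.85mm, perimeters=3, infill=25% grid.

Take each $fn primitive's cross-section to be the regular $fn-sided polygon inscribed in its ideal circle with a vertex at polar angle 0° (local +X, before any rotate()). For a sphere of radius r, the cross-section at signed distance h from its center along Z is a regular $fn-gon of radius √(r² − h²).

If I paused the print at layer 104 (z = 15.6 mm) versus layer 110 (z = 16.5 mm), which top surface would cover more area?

layer 104 (z = 15.6 mm)

Layer 104 (z = 15.6): the r=11.5 sphere contributes a regular 16-gon of circumradius √(11.5²−4.1²) = 10.744 (area = (16/2)·10.744²·sin(360°/16) = 353.42 mm²); the cylinder at (4.5, 4.5) does not reach this height (z outside [17, 29]); Merging all regions: only the r=11.5 sphere is present, so the union is just that shape — area = 353.42 mm²; the cube at (0, 1) is not intersected at this z (z outside [18.5, 31.5]); Combining (union): only the result so far is present, so the union is just that shape — area = 353.42 mm². So its area = 353.42 mm². Layer 110 (z = 16.5): the r=11.5 sphere contributes a regular 16-gon of circumradius √(11.5²−5²) = 10.356 (area = (16/2)·10.356²·sin(360°/16) = 328.34 mm²); the cylinder at (4.5, 4.5) is absent (z outside [17, 29]); Merging all regions: only the r=11.5 sphere is present, so the union is just that shape — area = 328.34 mm²; the cube at (0, 1) is absent (z outside [18.5, 31.5]); Combining (union): only the result so far is present, so the union is just that shape — area = 328.34 mm². So its area = 328.34 mm². Layer 104 is larger (353.42 vs 328.34 mm²).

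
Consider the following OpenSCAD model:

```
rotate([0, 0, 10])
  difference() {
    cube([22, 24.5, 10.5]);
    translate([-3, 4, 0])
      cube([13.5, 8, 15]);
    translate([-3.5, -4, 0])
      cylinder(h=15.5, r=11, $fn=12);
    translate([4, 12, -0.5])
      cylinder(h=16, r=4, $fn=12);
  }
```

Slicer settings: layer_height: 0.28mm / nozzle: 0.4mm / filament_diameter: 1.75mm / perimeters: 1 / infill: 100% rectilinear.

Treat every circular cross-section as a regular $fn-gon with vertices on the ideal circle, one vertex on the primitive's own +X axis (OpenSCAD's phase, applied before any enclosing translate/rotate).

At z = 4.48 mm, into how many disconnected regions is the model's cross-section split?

At z = 4.48 mm: the 22×24.5 cube contributes its full rectangle; the 13.5×8 cube at (-3, 4) contributes its full rectangle; the cylinder at (-3.5, -4): section is a regular 12-gon, circumradius r=11; the r=4 cylinder at (4, 12) contributes a regular 12-gon of circumradius 4; Subtracting the remaining from the first: starting from the 22×24.5 cube, the 13.5×8 cube at (-3, 4) partially overlaps it — only the 84.00 mm² overlap (of its 108.00 mm²) is removed, clipping the outline; the r=11 cylinder at (-3.5, -4) partially overlaps it — only the 21.28 mm² overlap (of its 363.00 mm²) is removed, clipping the outline; the r=4 cylinder at (4, 12) partially overlaps it — only the 24.00 mm² overlap (of its 48.00 mm²) is removed, clipping the outline — 1 connected region; (whole slice rotated 10° about Z — lengths, areas and connectivity unchanged). The result has 1 disconnected region.

1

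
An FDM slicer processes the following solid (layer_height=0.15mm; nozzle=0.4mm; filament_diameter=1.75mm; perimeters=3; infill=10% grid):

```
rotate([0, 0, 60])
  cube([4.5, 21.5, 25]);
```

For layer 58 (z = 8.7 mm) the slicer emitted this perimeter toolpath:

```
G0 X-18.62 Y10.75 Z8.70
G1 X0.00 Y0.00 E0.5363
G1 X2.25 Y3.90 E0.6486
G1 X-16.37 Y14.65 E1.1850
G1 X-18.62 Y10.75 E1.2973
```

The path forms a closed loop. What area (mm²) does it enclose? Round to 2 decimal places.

96.81 mm²

Apply the shoelace formula to the sequence of (X, Y) vertices; enclosed area = 96.81 mm².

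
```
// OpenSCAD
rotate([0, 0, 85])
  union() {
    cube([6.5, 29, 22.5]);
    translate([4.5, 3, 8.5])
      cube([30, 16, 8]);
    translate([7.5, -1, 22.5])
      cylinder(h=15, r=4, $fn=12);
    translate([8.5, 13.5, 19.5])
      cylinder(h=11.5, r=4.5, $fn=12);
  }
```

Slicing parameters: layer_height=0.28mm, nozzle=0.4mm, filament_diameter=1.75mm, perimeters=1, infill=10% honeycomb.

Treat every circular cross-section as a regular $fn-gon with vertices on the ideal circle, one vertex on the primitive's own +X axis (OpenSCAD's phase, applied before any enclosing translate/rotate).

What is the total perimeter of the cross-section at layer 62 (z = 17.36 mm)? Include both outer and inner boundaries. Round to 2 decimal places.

At z = 17.36 mm: the 6.5×29 cube contributes its full rectangle (perimeter 71.00 mm); the cube at (4.5, 3) is absent (z outside [8.5, 16.5]); the cylinder at (7.5, -1) is absent (z outside [22.5, 37.5]); the cylinder at (8.5, 13.5) is absent (z outside [19.5, 31]); Merging all regions: only the 6.5×29 cube is present, so the union is just that shape — boundary = 71.00 mm; (rotated 85° about Z; rotation is an isometry so areas/perimeters/island counts are preserved). Overall, the cross-section is a single solid region. Total boundary length (outer) = 71.00 mm.

71.00 mm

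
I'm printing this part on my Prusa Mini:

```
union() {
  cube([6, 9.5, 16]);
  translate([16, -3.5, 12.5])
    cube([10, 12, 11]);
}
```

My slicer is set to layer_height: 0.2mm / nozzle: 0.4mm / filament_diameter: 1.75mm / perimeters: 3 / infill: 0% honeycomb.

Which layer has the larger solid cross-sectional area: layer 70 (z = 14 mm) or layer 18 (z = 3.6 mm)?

layer 70 (z = 14 mm)

Layer 70 (z = 14): the cube (footprint 6×9.5) is included at this height (area 57.00 mm²); the cube at (16, -3.5) (footprint 10×12) is included at this height (area 120.00 mm²); Taking the union: the 2 present regions are separate (no shared area or edge), so areas and boundary lengths simply add and each stays a separate island — area = 177.00 mm². So its area = 177.00 mm². Layer 18 (z = 3.6): the cube (footprint 6×9.5) is included at this height (area 57.00 mm²); the cube at (16, -3.5) is absent (z outside [12.5, 23.5]); Merging all regions: only the 6×9.5 cube is present, so the union is just that shape — area = 57.00 mm². So its area = 57.00 mm². Layer 70 is larger (177.00 vs 57.00 mm²).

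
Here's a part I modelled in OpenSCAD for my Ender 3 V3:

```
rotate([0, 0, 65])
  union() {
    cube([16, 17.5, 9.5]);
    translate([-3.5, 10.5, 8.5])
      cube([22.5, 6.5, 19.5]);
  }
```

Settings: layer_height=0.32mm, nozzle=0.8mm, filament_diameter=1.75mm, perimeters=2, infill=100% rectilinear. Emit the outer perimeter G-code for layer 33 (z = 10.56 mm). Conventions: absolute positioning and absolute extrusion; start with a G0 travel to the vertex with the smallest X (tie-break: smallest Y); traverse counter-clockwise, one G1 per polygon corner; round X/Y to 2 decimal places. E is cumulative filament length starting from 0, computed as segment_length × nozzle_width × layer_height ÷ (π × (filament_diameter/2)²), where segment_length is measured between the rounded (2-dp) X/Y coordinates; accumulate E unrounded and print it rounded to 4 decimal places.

G0 X-16.89 Y4.01 Z10.56
G1 X-11.00 Y1.27 E0.6914
G1 X-1.49 Y21.66 E3.0860
G1 X-7.38 Y24.40 E3.7774
G1 X-16.89 Y4.01 E6.1720

At z = 10.56 mm: the cube is absent (z outside [0, 9.5]); the cube at (-3.5, 10.5) is present — its section is the full 22.5×6.5 rectangle; Merging all regions: only the 22.5×6.5 cube at (-3.5, 10.5) is present, so the union is just that shape — 1 connected region; (whole slice rotated 65° about Z — lengths, areas and connectivity unchanged). The outline is a single polygon with 4 vertices. Extrusion per mm of travel: 0.8 × 0.32 / (π × 0.875²) = 0.106432. Accumulating E over each segment gives final E = 6.1720.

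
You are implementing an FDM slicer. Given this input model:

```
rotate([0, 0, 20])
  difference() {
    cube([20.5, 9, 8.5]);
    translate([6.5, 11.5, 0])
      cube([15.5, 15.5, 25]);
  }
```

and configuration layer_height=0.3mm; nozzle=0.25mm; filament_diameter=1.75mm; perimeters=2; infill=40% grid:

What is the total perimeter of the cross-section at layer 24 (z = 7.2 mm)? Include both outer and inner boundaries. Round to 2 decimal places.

At z = 7.2 mm: the cube is present — its section is the full 20.5×9 rectangle (perimeter 59.00 mm); the cube at (6.5, 11.5) (footprint 15.5×15.5) is included at this height (perimeter 62.00 mm); Subtracting the remaining from the first: starting from the 20.5×9 cube, the 15.5×15.5 cube at (6.5, 11.5) misses the remaining region (no effect) — boundary = 59.00 mm; (rotated 20° about Z; rotation is an isometry so areas/perimeters/island counts are preserved). Overall, the cross-section is a single solid region. Total boundary length (outer) = 59.00 mm.

59.00 mm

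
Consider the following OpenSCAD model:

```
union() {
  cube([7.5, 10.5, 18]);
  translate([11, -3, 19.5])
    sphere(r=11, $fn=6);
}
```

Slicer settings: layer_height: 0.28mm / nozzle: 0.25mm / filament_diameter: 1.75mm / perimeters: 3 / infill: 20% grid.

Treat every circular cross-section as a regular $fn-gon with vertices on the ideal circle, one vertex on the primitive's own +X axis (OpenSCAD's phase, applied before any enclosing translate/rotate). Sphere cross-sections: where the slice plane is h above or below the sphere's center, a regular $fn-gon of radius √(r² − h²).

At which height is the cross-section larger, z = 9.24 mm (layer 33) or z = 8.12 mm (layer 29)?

layer 33 (z = 9.24 mm)

Layer 33 (z = 9.24): the cube is present — its section is the full 7.5×10.5 rectangle (area 78.75 mm²); the r=11 sphere at (11, -3) slices to a regular 6-gon of circumradius 3.966 (√(r²−h²) with h=10.26 from center) (area = (6/2)·3.966²·sin(360°/6) = 40.87 mm²); Taking the union: the 2 present regions are separate (no shared area or edge), so areas and boundary lengths simply add and each stays a separate island — area = 119.62 mm². So its area = 119.62 mm². Layer 29 (z = 8.12): the 7.5×10.5 cube contributes its full rectangle (area 78.75 mm²); the sphere at (11, -3) does not reach this height (|z−center|=11.380 > r=11); Taking the union: only the 7.5×10.5 cube is present, so the union is just that shape — area = 78.75 mm². So its area = 78.75 mm². Layer 33 is larger (119.62 vs 78.75 mm²).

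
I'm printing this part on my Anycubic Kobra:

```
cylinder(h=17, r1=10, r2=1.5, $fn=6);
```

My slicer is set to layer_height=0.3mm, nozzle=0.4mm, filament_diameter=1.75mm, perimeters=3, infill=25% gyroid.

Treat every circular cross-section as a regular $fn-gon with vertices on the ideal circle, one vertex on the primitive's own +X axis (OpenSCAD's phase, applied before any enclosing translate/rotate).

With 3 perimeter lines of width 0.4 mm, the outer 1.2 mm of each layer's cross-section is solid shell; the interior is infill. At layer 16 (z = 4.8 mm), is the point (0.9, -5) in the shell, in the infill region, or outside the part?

infill

At z = 4.8 mm: the cone (r1=10→r2=1.5) has section circumradius 7.600 here — a regular 6-gon. Overall, the cross-section is a single solid region. The nearest boundary edge runs (-3.80, -6.58)→(3.80, -6.58); distance from the point to it = 1.58 mm. The point is inside the cross-section and 1.58 mm from the nearest boundary — more than the 1.2 mm shell width (3 × 0.4), so it's in the infill interior.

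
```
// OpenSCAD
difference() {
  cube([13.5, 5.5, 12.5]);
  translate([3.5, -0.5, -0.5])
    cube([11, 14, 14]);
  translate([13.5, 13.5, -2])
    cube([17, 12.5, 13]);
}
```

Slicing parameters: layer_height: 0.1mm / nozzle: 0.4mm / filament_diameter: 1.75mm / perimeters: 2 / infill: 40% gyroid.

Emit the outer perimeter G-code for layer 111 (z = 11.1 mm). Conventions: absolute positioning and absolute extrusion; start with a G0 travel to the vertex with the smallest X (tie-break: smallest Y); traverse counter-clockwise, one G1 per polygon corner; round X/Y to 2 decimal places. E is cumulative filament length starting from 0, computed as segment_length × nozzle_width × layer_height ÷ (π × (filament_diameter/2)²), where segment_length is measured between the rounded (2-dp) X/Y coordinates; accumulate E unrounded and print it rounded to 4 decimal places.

At z = 11.1 mm: the cube (footprint 13.5×5.5) is included at this height; the cube at (3.5, -0.5) (footprint 11×14) is included at this height; the cube at (13.5, 13.5) is not intersected at this z (z outside [-2, 11]); Taking the first minus the rest: starting from the 13.5×5.5 cube, the 11×14 cube at (3.5, -0.5) partially overlaps it — only the 55.00 mm² overlap (of its 154.00 mm²) is removed, clipping the outline — 1 connected region. The outline is a single polygon with 4 vertices. Extrusion per mm of travel: 0.4 × 0.1 / (π × 0.875²) = 0.016630. Accumulating E over each segment gives final E = 0.2993.

G0 X0.00 Y0.00 Z11.10
G1 X3.50 Y0.00 E0.0582
G1 X3.50 Y5.50 E0.1497
G1 X0.00 Y5.50 E0.2079
G1 X0.00 Y0.00 E0.2993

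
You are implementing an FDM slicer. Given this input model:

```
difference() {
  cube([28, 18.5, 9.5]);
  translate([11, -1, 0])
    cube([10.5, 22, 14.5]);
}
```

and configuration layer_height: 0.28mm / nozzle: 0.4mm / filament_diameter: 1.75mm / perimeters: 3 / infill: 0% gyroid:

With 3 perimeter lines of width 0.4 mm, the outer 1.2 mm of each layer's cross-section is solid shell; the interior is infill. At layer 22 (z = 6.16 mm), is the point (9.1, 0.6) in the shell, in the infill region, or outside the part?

At z = 6.16 mm: the cube is present — its section is the full 28×18.5 rectangle; the cube at (11, -1) (footprint 10.5×22) is included at this height; Taking the first minus the rest: starting from the 28×18.5 cube, the 10.5×22 cube at (11, -1) partially overlaps it — only the 194.25 mm² overlap (of its 231.00 mm²) is removed, clipping the outline — 2 connected regions. Overall, the cross-section has 2 separate islands. The nearest boundary edge runs (11.00, 0.00)→(0.00, 0.00); distance from the point to it = 0.60 mm. (Shell/infill is judged within the island containing the point — the largest one.) The point is inside the cross-section, 0.60 mm from the nearest boundary — within the 1.2 mm shell band (3 × 0.4).

shell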